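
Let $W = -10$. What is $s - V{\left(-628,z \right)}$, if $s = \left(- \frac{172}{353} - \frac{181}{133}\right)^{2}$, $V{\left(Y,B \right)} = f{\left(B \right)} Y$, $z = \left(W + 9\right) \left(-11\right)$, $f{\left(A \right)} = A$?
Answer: $\frac{15234201875069}{2204208601} \approx 6911.4$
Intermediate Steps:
$z = 11$ ($z = \left(-10 + 9\right) \left(-11\right) = \left(-1\right) \left(-11\right) = 11$)
$V{\left(Y,B \right)} = B Y$
$s = \frac{7528859361}{2204208601}$ ($s = \left(\left(-172\right) \frac{1}{353} - \frac{181}{133}\right)^{2} = \left(- \frac{172}{353} - \frac{181}{133}\right)^{2} = \left(- \frac{86769}{46949}\right)^{2} = \frac{7528859361}{2204208601} \approx 3.4157$)
$s - V{\left(-628,z \right)} = \frac{7528859361}{2204208601} - 11 \left(-628\right) = \frac{7528859361}{2204208601} - -6908 = \frac{7528859361}{2204208601} + 6908 = \frac{15234201875069}{2204208601}$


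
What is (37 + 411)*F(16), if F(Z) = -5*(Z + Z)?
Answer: -71680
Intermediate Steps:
F(Z) = -10*Z
(37 + 411)*F(16) = (37 + 411)*(-10*16) = 448*(-160) = -71680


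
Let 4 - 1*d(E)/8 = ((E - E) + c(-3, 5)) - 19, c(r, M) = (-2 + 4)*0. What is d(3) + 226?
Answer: 410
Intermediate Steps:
c(r, M) = 0 (c(r, M) = 2*0 = 0)
d(E) = 184 (d(E) = 32 - 8*(((E - E) + 0) - 19) = 32 - 8*((0 + 0) - 19) = 32 - 8*(0 - 19) = 32 - 8*(-19) = 32 + 152 = 184)
d(3) + 226 = 184 + 226 = 410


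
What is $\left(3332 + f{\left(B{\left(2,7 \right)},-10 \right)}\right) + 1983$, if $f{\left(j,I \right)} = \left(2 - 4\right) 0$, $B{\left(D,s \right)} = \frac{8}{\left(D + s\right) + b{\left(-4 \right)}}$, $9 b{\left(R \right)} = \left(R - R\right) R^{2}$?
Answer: $5315$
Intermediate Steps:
$b{\left(R \right)} = 0$ ($b{\left(R \right)} = \frac{\left(R - R\right) R^{2}}{9} = \frac{0 R^{2}}{9} = \frac{1}{9} \cdot 0 = 0$)
$B{\left(D,s \right)} = \frac{8}{D + s}$ ($B{\left(D,s \right)} = \frac{8}{\left(D + s\right) + 0} = \frac{8}{D + s}$)
$f{\left(j,I \right)} = 0$ ($f{\left(j,I \right)} = \left(-2\right) 0 = 0$)
$\left(3332 + f{\left(B{\left(2,7 \right)},-10 \right)}\right) + 1983 = \left(3332 + 0\right) + 1983 = 3332 + 1983 = 5315$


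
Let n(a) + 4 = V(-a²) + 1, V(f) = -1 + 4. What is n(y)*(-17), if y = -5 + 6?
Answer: 0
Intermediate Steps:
V(f) = 3
y = 1
n(a) = 0 (n(a) = -4 + (3 + 1) = -4 + 4 = 0)
n(y)*(-17) = 0*(-17) = 0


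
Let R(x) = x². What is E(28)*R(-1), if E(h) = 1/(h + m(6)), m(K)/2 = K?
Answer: 1/40 ≈ 0.025000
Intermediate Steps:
m(K) = 2*K
E(h) = 1/(12 + h) (E(h) = 1/(h + 2*6) = 1/(h + 12) = 1/(12 + h))
E(28)*R(-1) = (-1)²/(12 + 28) = 1/40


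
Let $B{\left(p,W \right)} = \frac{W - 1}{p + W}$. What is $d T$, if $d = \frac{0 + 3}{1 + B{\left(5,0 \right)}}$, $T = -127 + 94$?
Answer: $- \frac{495}{4} \approx -123.75$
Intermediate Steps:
$B{\left(p,W \right)} = \frac{-1 + W}{W + p}$
$T = -33$
$d = \frac{15}{4}$ ($d = \frac{0 + 3}{1 + \frac{-1 + 0}{0 + 5}} = \frac{3}{1 + \frac{1}{5} \left(-1\right)} = \frac{3}{1 - \frac{1}{5}} = \frac{3}{\frac{4}{5}} = 3 \cdot \frac{5}{4} = \frac{15}{4} \approx 3.75$)
$d T = \frac{15}{4} \left(-33\right) = - \frac{495}{4}$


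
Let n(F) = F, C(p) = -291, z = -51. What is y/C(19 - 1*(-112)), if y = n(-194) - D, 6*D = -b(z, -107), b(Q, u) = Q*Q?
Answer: -479/582 ≈ -0.82302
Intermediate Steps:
b(Q, u) = Q²
D = -867/2 (D = (-1*(-51)²)/6 = (-1*2601)/6 = (⅙)*(-2601) = -867/2 ≈ -433.50)
y = 479/2 (y = -194 - 1*(-867/2) = -194 + 867/2 = 479/2 ≈ 239.50)
y/C(19 - 1*(-112)) = (479/2)/(-291) = (479/2)*(-1/291) = -479/582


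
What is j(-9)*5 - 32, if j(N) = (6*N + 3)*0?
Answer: -32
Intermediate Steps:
j(N) = 0 (j(N) = (3 + 6*N)*0 = 0)
j(-9)*5 - 32 = 0*5 - 32 = 0 - 32 = -32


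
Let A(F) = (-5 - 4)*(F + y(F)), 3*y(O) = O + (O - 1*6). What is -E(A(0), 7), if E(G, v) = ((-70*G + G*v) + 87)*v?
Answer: 7329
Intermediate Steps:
y(O) = -2 + 2*O/3 (y(O) = (O + (O - 1*6))/3 = (O + (O - 6))/3 = (O + (-6 + O))/3 = (-6 + 2*O)/3 = -2 + 2*O/3)
A(F) = 18 - 15*F (A(F) = (-5 - 4)*(F + (-2 + 2*F/3)) = -9*(-2 + 5*F/3) = 18 - 15*F)
E(G, v) = v*(87 - 70*G + G*v) (E(G, v) = (87 - 70*G + G*v)*v = v*(87 - 70*G + G*v))
-E(A(0), 7) = -7*(87 - 70*(18 - 15*0) + (18 - 15*0)*7) = -7*(87 - 70*(18 + 0) + (18 + 0)*7) = -7*(87 - 70*18 + 18*7) = -7*(87 - 1260 + 126) = -7*(-1047) = -1*(-7329) = 7329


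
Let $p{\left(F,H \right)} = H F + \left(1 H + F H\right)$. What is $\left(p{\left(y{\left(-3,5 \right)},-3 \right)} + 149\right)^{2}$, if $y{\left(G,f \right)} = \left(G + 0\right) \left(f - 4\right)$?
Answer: $26896$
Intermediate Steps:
$y{\left(G,f \right)} = G \left(-4 + f\right)$
$p{\left(F,H \right)} = H + 2 F H$ ($p{\left(F,H \right)} = F H + \left(H + F H\right) = H + 2 F H$)
$\left(p{\left(y{\left(-3,5 \right)},-3 \right)} + 149\right)^{2} = \left(- 3 \left(1 + 2 \left(- 3 \left(-4 + 5\right)\right)\right) + 149\right)^{2} = \left(- 3 \left(1 + 2 \left(\left(-3\right) 1\right)\right) + 149\right)^{2} = \left(- 3 \left(1 + 2 \left(-3\right)\right) + 149\right)^{2} = \left(- 3 \left(1 - 6\right) + 149\right)^{2} = \left(\left(-3\right) \left(-5\right) + 149\right)^{2} = \left(15 + 149\right)^{2} = 164^{2} = 26896$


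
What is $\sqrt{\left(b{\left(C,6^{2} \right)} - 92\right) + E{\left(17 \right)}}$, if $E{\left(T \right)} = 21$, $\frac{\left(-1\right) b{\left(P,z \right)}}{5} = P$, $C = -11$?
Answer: $4 i \approx 4.0 i$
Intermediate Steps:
$b{\left(P,z \right)} = - 5 P$
$\sqrt{\left(b{\left(C,6^{2} \right)} - 92\right) + E{\left(17 \right)}} = \sqrt{\left(\left(-5\right) \left(-11\right) - 92\right) + 21} = \sqrt{\left(55 - 92\right) + 21} = \sqrt{-37 + 21} = \sqrt{-16} = 4 i$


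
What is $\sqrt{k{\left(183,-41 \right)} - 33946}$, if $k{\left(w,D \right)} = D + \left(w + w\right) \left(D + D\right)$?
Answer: $3 i \sqrt{7111} \approx 252.98 i$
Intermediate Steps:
$k{\left(w,D \right)} = D + 4 D w$ ($k{\left(w,D \right)} = D + 2 w 2 D = D + 4 D w$)
$\sqrt{k{\left(183,-41 \right)} - 33946} = \sqrt{- 41 \left(1 + 4 \cdot 183\right) - 33946} = \sqrt{- 41 \left(1 + 732\right) - 33946} = \sqrt{\left(-41\right) 733 - 33946} = \sqrt{-30053 - 33946} = \sqrt{-63999} = 3 i \sqrt{7111}$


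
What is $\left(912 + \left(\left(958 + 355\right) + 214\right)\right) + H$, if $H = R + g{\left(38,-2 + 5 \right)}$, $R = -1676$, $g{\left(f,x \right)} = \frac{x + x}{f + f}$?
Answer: $\frac{28997}{38} \approx 763.08$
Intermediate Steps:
$g{\left(f,x \right)} = \frac{x}{f}$ ($g{\left(f,x \right)} = \frac{2 x}{2 f} = 2 x \frac{1}{2 f} = \frac{x}{f}$)
$H = - \frac{63685}{38}$ ($H = -1676 + \frac{-2 + 5}{38} = -1676 + 3 \cdot \frac{1}{38} = -1676 + \frac{3}{38} = - \frac{63685}{38} \approx -1675.9$)
$\left(912 + \left(\left(958 + 355\right) + 214\right)\right) + H = \left(912 + \left(\left(958 + 355\right) + 214\right)\right) - \frac{63685}{38} = \left(912 + \left(1313 + 214\right)\right) - \frac{63685}{38} = \left(912 + 1527\right) - \frac{63685}{38} = 2439 - \frac{63685}{38} = \frac{28997}{38}$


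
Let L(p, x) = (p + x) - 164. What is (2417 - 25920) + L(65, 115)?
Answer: -23487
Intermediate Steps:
L(p, x) = -164 + p + x
(2417 - 25920) + L(65, 115) = (2417 - 25920) + (-164 + 65 + 115) = -23503 + 16 = -23487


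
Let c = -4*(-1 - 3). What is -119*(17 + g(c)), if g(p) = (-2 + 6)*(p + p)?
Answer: -17255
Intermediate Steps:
c = 16 (c = -4*(-4) = 16)
g(p) = 8*p (g(p) = 4*(2*p) = 8*p)
-119*(17 + g(c)) = -119*(17 + 8*16) = -119*(17 + 128) = -119*145 = -17255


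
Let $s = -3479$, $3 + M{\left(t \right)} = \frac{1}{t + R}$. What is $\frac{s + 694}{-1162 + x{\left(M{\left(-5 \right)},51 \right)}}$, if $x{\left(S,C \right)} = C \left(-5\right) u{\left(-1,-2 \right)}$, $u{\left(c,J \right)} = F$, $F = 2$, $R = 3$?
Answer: $\frac{2785}{1672} \approx 1.6657$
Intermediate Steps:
$u{\left(c,J \right)} = 2$
$M{\left(t \right)} = -3 + \frac{1}{3 + t}$ ($M{\left(t \right)} = -3 + \frac{1}{t + 3} = -3 + \frac{1}{3 + t}$)
$x{\left(S,C \right)} = - 10 C$ ($x{\left(S,C \right)} = C \left(-5\right) 2 = - 5 C 2 = - 10 C$)
$\frac{s + 694}{-1162 + x{\left(M{\left(-5 \right)},51 \right)}} = \frac{-3479 + 694}{-1162 - 510} = - \frac{2785}{-1162 - 510} = - \frac{2785}{-1672} = \left(-2785\right) \left(- \frac{1}{1672}\right) = \frac{2785}{1672}$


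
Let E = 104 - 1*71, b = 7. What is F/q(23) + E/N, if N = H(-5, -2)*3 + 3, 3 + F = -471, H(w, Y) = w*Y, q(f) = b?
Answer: -467/7 ≈ -66.714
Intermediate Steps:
q(f) = 7
E = 33 (E = 104 - 71 = 33)
H(w, Y) = Y*w
F = -474 (F = -3 - 471 = -474)
N = 33 (N = -2*(-5)*3 + 3 = 10*3 + 3 = 30 + 3 = 33)
F/q(23) + E/N = -474/7 + 33/33 = -474*⅐ + 33*(1/33) = -474/7 + 1 = -467/7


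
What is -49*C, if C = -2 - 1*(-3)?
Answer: -49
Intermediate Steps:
C = 1 (C = -2 + 3 = 1)
-49*C = -49*1 = -49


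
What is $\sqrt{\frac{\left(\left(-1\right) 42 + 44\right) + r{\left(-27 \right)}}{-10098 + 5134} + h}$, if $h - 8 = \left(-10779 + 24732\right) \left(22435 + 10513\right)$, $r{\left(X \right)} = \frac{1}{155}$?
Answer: $\frac{39 \sqrt{44733656205490395}}{384710} \approx 21441.0$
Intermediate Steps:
$r{\left(X \right)} = \frac{1}{155}$
$h = 459723452$ ($h = 8 + \left(-10779 + 24732\right) \left(22435 + 10513\right) = 8 + 13953 \cdot 32948 = 8 + 459723444 = 459723452$)
$\sqrt{\frac{\left(\left(-1\right) 42 + 44\right) + r{\left(-27 \right)}}{-10098 + 5134} + h} = \sqrt{\frac{\left(\left(-1\right) 42 + 44\right) + \frac{1}{155}}{-10098 + 5134} + 459723452} = \sqrt{\frac{\left(-42 + 44\right) + \frac{1}{155}}{-4964} + 459723452} = \sqrt{\left(2 + \frac{1}{155}\right) \left(- \frac{1}{4964}\right) + 459723452} = \sqrt{\frac{311}{155} \left(- \frac{1}{4964}\right) + 459723452} = \sqrt{- \frac{311}{769420} + 459723452} = \sqrt{\frac{353720418437529}{769420}} = \frac{39 \sqrt{44733656205490395}}{384710}$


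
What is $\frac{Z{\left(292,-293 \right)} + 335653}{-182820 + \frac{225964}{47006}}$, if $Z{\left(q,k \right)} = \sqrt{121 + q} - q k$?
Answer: $- \frac{9899675127}{4296705478} - \frac{23503 \sqrt{413}}{4296705478} \approx -2.3041$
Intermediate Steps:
$Z{\left(q,k \right)} = \sqrt{121 + q} - k q$
$\frac{Z{\left(292,-293 \right)} + 335653}{-182820 + \frac{225964}{47006}} = \frac{\left(\sqrt{121 + 292} - \left(-293\right) 292\right) + 335653}{-182820 + \frac{225964}{47006}} = \frac{\left(\sqrt{413} + 85556\right) + 335653}{-182820 + 225964 \cdot \frac{1}{47006}} = \frac{\left(85556 + \sqrt{413}\right) + 335653}{-182820 + \frac{112982}{23503}} = \frac{421209 + \sqrt{413}}{- \frac{4296705478}{23503}} = \left(421209 + \sqrt{413}\right) \left(- \frac{23503}{4296705478}\right) = - \frac{9899675127}{4296705478} - \frac{23503 \sqrt{413}}{4296705478}$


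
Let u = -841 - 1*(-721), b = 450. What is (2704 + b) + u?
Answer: 3034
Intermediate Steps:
u = -120 (u = -841 + 721 = -120)
(2704 + b) + u = (2704 + 450) - 120 = 3154 - 120 = 3034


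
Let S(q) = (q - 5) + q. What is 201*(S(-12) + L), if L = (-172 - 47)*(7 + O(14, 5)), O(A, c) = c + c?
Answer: -754152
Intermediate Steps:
O(A, c) = 2*c
S(q) = -5 + 2*q (S(q) = (-5 + q) + q = -5 + 2*q)
L = -3723 (L = (-172 - 47)*(7 + 2*5) = -219*(7 + 10) = -219*17 = -3723)
201*(S(-12) + L) = 201*((-5 + 2*(-12)) - 3723) = 201*((-5 - 24) - 3723) = 201*(-29 - 3723) = 201*(-3752) = -754152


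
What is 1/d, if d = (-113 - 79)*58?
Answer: -1/11136 ≈ -8.9799e-5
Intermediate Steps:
d = -11136 (d = -192*58 = -11136)
1/d = 1/(-11136) = -1/11136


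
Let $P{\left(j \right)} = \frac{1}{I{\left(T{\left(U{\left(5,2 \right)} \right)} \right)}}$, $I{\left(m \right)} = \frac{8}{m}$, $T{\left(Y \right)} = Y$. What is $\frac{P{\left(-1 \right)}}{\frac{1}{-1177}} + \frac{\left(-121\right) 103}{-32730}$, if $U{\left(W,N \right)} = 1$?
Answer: $- \frac{19211753}{130920} \approx -146.74$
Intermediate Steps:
$P{\left(j \right)} = \frac{1}{8}$ ($P{\left(j \right)} = \frac{1}{8 \cdot 1^{-1}} = \frac{1}{8 \cdot 1} = \frac{1}{8}$)
$\frac{P{\left(-1 \right)}}{\frac{1}{-1177}} + \frac{\left(-121\right) 103}{-32730} = \frac{1}{8 \frac{1}{-1177}} + \frac{\left(-121\right) 103}{-32730} = \frac{1}{8 \left(- \frac{1}{1177}\right)} - - \frac{12463}{32730} = \frac{1}{8} \left(-1177\right) + \frac{12463}{32730} = - \frac{1177}{8} + \frac{12463}{32730} = - \frac{19211753}{130920}$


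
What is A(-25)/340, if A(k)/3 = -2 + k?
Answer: -81/340 ≈ -0.23824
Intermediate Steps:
A(k) = -6 + 3*k (A(k) = 3*(-2 + k) = -6 + 3*k)
A(-25)/340 = (-6 + 3*(-25))/340 = (-6 - 75)*(1/340) = -81*1/340 = -81/340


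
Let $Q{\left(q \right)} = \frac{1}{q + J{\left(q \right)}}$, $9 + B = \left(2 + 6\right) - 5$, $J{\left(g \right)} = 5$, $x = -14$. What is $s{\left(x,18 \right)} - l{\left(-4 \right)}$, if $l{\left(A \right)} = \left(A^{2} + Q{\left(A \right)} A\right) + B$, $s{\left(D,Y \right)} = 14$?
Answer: $8$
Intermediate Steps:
$B = -6$ ($B = -9 + \left(\left(2 + 6\right) - 5\right) = -9 + \left(8 - 5\right) = -9 + 3 = -6$)
$Q{\left(q \right)} = \frac{1}{5 + q}$ ($Q{\left(q \right)} = \frac{1}{q + 5} = \frac{1}{5 + q}$)
$l{\left(A \right)} = -6 + A^{2} + \frac{A}{5 + A}$ ($l{\left(A \right)} = \left(A^{2} + \frac{A}{5 + A}\right) - 6 = -6 + A^{2} + \frac{A}{5 + A}$)
$s{\left(x,18 \right)} - l{\left(-4 \right)} = 14 - \frac{-4 + \left(-6 + \left(-4\right)^{2}\right) \left(5 - 4\right)}{5 - 4} = 14 - \frac{-4 + \left(-6 + 16\right) 1}{1} = 14 - 1 \left(-4 + 10 \cdot 1\right) = 14 - 1 \left(-4 + 10\right) = 14 - 1 \cdot 6 = 14 - 6 = 8$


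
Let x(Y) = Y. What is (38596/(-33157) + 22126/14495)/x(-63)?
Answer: -13398674/2329113465 ≈ -0.0057527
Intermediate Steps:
(38596/(-33157) + 22126/14495)/x(-63) = (38596/(-33157) + 22126/14495)/(-63) = (38596*(-1/33157) + 22126*(1/14495))*(-1/63) = (-38596/33157 + 1702/1115)*(-1/63) = (13398674/36970055)*(-1/63) = -13398674/2329113465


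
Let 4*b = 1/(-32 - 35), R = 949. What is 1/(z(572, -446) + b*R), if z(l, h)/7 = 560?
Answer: 268/1049611 ≈ 0.00025533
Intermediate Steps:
z(l, h) = 3920 (z(l, h) = 7*560 = 3920)
b = -1/268 (b = 1/(4*(-32 - 35)) = (1/4)/(-67) = (1/4)*(-1/67) = -1/268 ≈ -0.0037313)
1/(z(572, -446) + b*R) = 1/(3920 - 1/268*949) = 1/(3920 - 949/268) = 1/(1049611/268) = 268/1049611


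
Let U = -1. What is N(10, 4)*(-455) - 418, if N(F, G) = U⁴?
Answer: -873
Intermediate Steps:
N(F, G) = 1 (N(F, G) = (-1)⁴ = 1)
N(10, 4)*(-455) - 418 = 1*(-455) - 418 = -455 - 418 = -873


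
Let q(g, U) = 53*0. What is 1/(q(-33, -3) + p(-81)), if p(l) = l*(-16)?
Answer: 1/1296 ≈ 0.00077160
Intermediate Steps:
q(g, U) = 0
p(l) = -16*l
1/(q(-33, -3) + p(-81)) = 1/(0 - 16*(-81)) = 1/(0 + 1296) = 1/1296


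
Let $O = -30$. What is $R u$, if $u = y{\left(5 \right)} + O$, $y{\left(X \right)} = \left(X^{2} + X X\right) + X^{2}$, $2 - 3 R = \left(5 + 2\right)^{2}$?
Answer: $-705$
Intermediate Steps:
$R = - \frac{47}{3}$ ($R = \frac{2}{3} - \frac{\left(5 + 2\right)^{2}}{3} = \frac{2}{3} - \frac{7^{2}}{3} = \frac{2}{3} - \frac{49}{3} = - \frac{47}{3} \approx -15.667$)
$y{\left(X \right)} = 3 X^{2}$ ($y{\left(X \right)} = \left(X^{2} + X^{2}\right) + X^{2} = 2 X^{2} + X^{2} = 3 X^{2}$)
$u = 45$ ($u = 3 \cdot 5^{2} - 30 = 3 \cdot 25 - 30 = 75 - 30 = 45$)
$R u = \left(- \frac{47}{3}\right) 45 = -705$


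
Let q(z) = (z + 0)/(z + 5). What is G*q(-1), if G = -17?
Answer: 17/4 ≈ 4.2500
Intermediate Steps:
q(z) = z/(5 + z)
G*q(-1) = -(-17)/(5 - 1) = -(-17)/4 = -17*(-¼) = 17/4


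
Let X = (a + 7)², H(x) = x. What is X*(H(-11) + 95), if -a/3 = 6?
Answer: 10164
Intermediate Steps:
a = -18 (a = -3*6 = -18)
X = 121 (X = (-18 + 7)² = (-11)² = 121)
X*(H(-11) + 95) = 121*(-11 + 95) = 121*84 = 10164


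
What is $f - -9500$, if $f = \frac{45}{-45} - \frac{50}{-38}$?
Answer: $\frac{180506}{19} \approx 9500.3$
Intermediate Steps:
$f = \frac{6}{19}$ ($f = 45 \left(- \frac{1}{45}\right) - - \frac{25}{19} = -1 + \frac{25}{19} = \frac{6}{19} \approx 0.31579$)
$f - -9500 = \frac{6}{19} - -9500 = \frac{6}{19} + 9500 = \frac{180506}{19}$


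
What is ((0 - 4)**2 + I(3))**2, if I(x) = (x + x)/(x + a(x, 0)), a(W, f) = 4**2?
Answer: 96100/361 ≈ 266.21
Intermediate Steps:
a(W, f) = 16
I(x) = 2*x/(16 + x) (I(x) = (x + x)/(x + 16) = (2*x)/(16 + x) = 2*x/(16 + x))
((0 - 4)**2 + I(3))**2 = ((0 - 4)**2 + 2*3/(16 + 3))**2 = ((-4)**2 + 2*3/19)**2 = (16 + 2*3*(1/19))**2 = (16 + 6/19)**2 = (310/19)**2 = 96100/361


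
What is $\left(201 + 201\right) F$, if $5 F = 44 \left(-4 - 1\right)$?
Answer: $-17688$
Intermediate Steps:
$F = -44$ ($F = \frac{44 \left(-4 - 1\right)}{5} = \frac{44 \left(-5\right)}{5} = \frac{1}{5} \left(-220\right) = -44$)
$\left(201 + 201\right) F = \left(201 + 201\right) \left(-44\right) = 402 \left(-44\right) = -17688$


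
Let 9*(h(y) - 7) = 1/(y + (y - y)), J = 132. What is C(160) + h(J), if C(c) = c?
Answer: 198397/1188 ≈ 167.00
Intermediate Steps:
h(y) = 7 + 1/(9*y) (h(y) = 7 + 1/(9*(y + (y - y))) = 7 + 1/(9*(y + 0)) = 7 + 1/(9*y))
C(160) + h(J) = 160 + (7 + (⅑)/132) = 160 + (7 + (⅑)*(1/132)) = 160 + (7 + 1/1188) = 160 + 8317/1188 = 198397/1188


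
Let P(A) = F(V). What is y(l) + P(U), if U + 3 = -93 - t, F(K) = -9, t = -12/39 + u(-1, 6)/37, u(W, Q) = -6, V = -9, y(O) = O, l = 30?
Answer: 21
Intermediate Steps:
t = -226/481 (t = -12/39 - 6/37 = -12*1/39 - 6*1/37 = -4/13 - 6/37 = -226/481 ≈ -0.46985)
U = -45950/481 (U = -3 + (-93 - 1*(-226/481)) = -3 + (-93 + 226/481) = -3 - 44507/481 = -45950/481 ≈ -95.530)
P(A) = -9
y(l) + P(U) = 30 - 9 = 21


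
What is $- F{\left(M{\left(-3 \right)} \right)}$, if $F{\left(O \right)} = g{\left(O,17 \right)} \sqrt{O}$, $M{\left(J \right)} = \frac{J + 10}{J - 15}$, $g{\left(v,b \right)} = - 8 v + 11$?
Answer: $- \frac{127 i \sqrt{14}}{54} \approx - 8.7998 i$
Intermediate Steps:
$g{\left(v,b \right)} = 11 - 8 v$
$M{\left(J \right)} = \frac{10 + J}{-15 + J}$
$F{\left(O \right)} = \sqrt{O} \left(11 - 8 O\right)$ ($F{\left(O \right)} = \left(11 - 8 O\right) \sqrt{O} = \sqrt{O} \left(11 - 8 O\right)$)
$- F{\left(M{\left(-3 \right)} \right)} = - \sqrt{\frac{10 - 3}{-15 - 3}} \left(11 - 8 \frac{10 - 3}{-15 - 3}\right) = - \sqrt{\frac{1}{-18} \cdot 7} \left(11 - 8 \frac{1}{-18} \cdot 7\right) = - \sqrt{\left(- \frac{1}{18}\right) 7} \left(11 - 8 \left(\left(- \frac{1}{18}\right) 7\right)\right) = - \sqrt{- \frac{7}{18}} \left(11 - - \frac{28}{9}\right) = - \frac{i \sqrt{14}}{6} \left(11 + \frac{28}{9}\right) = - \frac{\frac{i \sqrt{14}}{6} \cdot 127}{9} = - \frac{127 i \sqrt{14}}{54}$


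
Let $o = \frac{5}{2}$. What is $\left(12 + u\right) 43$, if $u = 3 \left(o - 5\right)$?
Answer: $\frac{387}{2} \approx 193.5$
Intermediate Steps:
$o = \frac{5}{2}$ ($o = 5 \cdot \frac{1}{2} = \frac{5}{2} \approx 2.5$)
$u = - \frac{15}{2}$ ($u = 3 \left(\frac{5}{2} - 5\right) = 3 \left(- \frac{5}{2}\right) = - \frac{15}{2} \approx -7.5$)
$\left(12 + u\right) 43 = \left(12 - \frac{15}{2}\right) 43 = \frac{9}{2} \cdot 43 = \frac{387}{2}$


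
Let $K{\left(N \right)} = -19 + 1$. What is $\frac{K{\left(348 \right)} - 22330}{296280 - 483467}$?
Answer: $\frac{22348}{187187} \approx 0.11939$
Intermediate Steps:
$K{\left(N \right)} = -18$
$\frac{K{\left(348 \right)} - 22330}{296280 - 483467} = \frac{-18 - 22330}{296280 - 483467} = - \frac{22348}{-187187} = \left(-22348\right) \left(- \frac{1}{187187}\right) = \frac{22348}{187187}$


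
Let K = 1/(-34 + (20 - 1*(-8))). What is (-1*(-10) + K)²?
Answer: 3481/36 ≈ 96.694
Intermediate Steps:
K = -⅙ (K = 1/(-34 + (20 + 8)) = 1/(-34 + 28) = 1/(-6) = -⅙ ≈ -0.16667)
(-1*(-10) + K)² = (-1*(-10) - ⅙)² = (10 - ⅙)² = (59/6)² = 3481/36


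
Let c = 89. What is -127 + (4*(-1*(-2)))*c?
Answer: 585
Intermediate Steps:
-127 + (4*(-1*(-2)))*c = -127 + (4*(-1*(-2)))*89 = -127 + (4*2)*89 = -127 + 8*89 = -127 + 712 = 585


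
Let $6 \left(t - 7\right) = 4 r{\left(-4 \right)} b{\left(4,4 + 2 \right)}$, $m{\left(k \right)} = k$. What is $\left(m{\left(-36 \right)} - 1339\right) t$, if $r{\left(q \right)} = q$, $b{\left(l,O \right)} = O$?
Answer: $12375$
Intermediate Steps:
$t = -9$ ($t = 7 + \frac{4 \left(-4\right) \left(4 + 2\right)}{6} = 7 + \frac{\left(-16\right) 6}{6} = 7 + \frac{1}{6} \left(-96\right) = 7 - 16 = -9$)
$\left(m{\left(-36 \right)} - 1339\right) t = \left(-36 - 1339\right) \left(-9\right) = \left(-1375\right) \left(-9\right) = 12375$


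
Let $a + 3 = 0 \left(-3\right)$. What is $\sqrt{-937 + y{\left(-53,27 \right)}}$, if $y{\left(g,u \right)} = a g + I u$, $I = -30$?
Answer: $2 i \sqrt{397} \approx 39.85 i$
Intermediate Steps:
$a = -3$ ($a = -3 + 0 \left(-3\right) = -3 + 0 = -3$)
$y{\left(g,u \right)} = - 30 u - 3 g$ ($y{\left(g,u \right)} = - 3 g - 30 u = - 30 u - 3 g$)
$\sqrt{-937 + y{\left(-53,27 \right)}} = \sqrt{-937 - 651} = \sqrt{-1588} = 2 i \sqrt{397}$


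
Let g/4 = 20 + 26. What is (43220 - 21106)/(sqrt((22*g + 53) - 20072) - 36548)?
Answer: -808222472/1335772275 - 22114*I*sqrt(15971)/1335772275 ≈ -0.60506 - 0.0020922*I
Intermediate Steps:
g = 184 (g = 4*(20 + 26) = 4*46 = 184)
(43220 - 21106)/(sqrt((22*g + 53) - 20072) - 36548) = (43220 - 21106)/(sqrt((22*184 + 53) - 20072) - 36548) = 22114/(sqrt((4048 + 53) - 20072) - 36548) = 22114/(sqrt(4101 - 20072) - 36548) = 22114/(sqrt(-15971) - 36548) = 22114/(I*sqrt(15971) - 36548) = 22114/(-36548 + I*sqrt(15971))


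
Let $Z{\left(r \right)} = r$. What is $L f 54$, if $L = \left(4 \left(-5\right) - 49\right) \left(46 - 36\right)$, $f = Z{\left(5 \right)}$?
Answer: $-186300$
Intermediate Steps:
$f = 5$
$L = -690$ ($L = \left(-20 - 49\right) 10 = \left(-69\right) 10 = -690$)
$L f 54 = \left(-690\right) 5 \cdot 54 = \left(-3450\right) 54 = -186300$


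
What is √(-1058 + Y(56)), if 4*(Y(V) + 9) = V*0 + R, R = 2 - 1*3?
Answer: I*√4269/2 ≈ 32.669*I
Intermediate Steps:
R = -1 (R = 2 - 3 = -1)
Y(V) = -37/4 (Y(V) = -9 + (V*0 - 1)/4 = -9 + (0 - 1)/4 = -9 + (¼)*(-1) = -9 - ¼ = -37/4)
√(-1058 + Y(56)) = √(-1058 - 37/4) = √(-4269/4) = I*√4269/2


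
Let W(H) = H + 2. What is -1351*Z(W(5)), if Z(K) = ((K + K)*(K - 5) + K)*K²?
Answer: -2316965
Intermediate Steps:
W(H) = 2 + H
Z(K) = K²*(K + 2*K*(-5 + K)) (Z(K) = ((2*K)*(-5 + K) + K)*K² = (2*K*(-5 + K) + K)*K² = (K + 2*K*(-5 + K))*K² = K²*(K + 2*K*(-5 + K)))
-1351*Z(W(5)) = -1351*(2 + 5)³*(-9 + 2*(2 + 5)) = -1351*7³*(-9 + 2*7) = -463393*(-9 + 14) = -463393*5 = -1351*1715 = -2316965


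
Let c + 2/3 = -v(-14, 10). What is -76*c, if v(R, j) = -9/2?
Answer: -874/3 ≈ -291.33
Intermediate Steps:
v(R, j) = -9/2 (v(R, j) = -9*1/2 = -9/2)
c = 23/6 (c = -2/3 - 1*(-9/2) = -2/3 + 9/2 = 23/6 ≈ 3.8333)
-76*c = -76*23/6 = -874/3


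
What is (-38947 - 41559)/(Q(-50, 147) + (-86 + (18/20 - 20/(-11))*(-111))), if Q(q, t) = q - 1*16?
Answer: 8855660/49909 ≈ 177.44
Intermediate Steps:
Q(q, t) = -16 + q (Q(q, t) = q - 16 = -16 + q)
(-38947 - 41559)/(Q(-50, 147) + (-86 + (18/20 - 20/(-11))*(-111))) = (-38947 - 41559)/((-16 - 50) + (-86 + (18/20 - 20/(-11))*(-111))) = -80506/(-66 + (-86 + (18*(1/20) - 20*(-1/11))*(-111))) = -80506/(-66 + (-86 + (9/10 + 20/11)*(-111))) = -80506/(-66 + (-86 + (299/110)*(-111))) = -80506/(-66 + (-86 - 33189/110)) = -80506/(-66 - 42649/110) = -80506/(-49909/110) = -80506*(-110/49909) = 8855660/49909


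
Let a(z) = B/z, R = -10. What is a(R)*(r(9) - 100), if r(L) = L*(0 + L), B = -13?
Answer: -247/10 ≈ -24.700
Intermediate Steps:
r(L) = L² (r(L) = L*L = L²)
a(z) = -13/z
a(R)*(r(9) - 100) = (-13/(-10))*(9² - 100) = (-13*(-⅒))*(81 - 100) = (13/10)*(-19) = -247/10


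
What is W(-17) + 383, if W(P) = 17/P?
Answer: 382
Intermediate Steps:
W(-17) + 383 = 17/(-17) + 383 = 17*(-1/17) + 383 = -1 + 383 = 382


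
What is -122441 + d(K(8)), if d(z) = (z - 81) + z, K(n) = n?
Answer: -122506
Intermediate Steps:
d(z) = -81 + 2*z (d(z) = (-81 + z) + z = -81 + 2*z)
-122441 + d(K(8)) = -122441 + (-81 + 2*8) = -122441 + (-81 + 16) = -122441 - 65 = -122506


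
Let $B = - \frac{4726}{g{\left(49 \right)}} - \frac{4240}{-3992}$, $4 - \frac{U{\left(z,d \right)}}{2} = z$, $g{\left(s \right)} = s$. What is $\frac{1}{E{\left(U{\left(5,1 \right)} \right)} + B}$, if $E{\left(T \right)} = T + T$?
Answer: $- \frac{24451}{2430108} \approx -0.010062$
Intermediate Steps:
$U{\left(z,d \right)} = 8 - 2 z$
$B = - \frac{2332304}{24451}$ ($B = - \frac{4726}{49} - \frac{4240}{-3992} = \left(-4726\right) \frac{1}{49} - - \frac{530}{499} = - \frac{4726}{49} + \frac{530}{499} = - \frac{2332304}{24451} \approx -95.387$)
$E{\left(T \right)} = 2 T$
$\frac{1}{E{\left(U{\left(5,1 \right)} \right)} + B} = \frac{1}{2 \left(8 - 10\right) - \frac{2332304}{24451}} = \frac{1}{2 \left(-2\right) - \frac{2332304}{24451}} = \frac{1}{-4 - \frac{2332304}{24451}} = \frac{1}{- \frac{2430108}{24451}} = - \frac{24451}{2430108}$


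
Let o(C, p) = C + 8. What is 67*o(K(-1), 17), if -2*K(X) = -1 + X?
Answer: 603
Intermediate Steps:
K(X) = 1/2 - X/2 (K(X) = -(-1 + X)/2 = 1/2 - X/2)
o(C, p) = 8 + C
67*o(K(-1), 17) = 67*(8 + (1/2 - 1/2*(-1))) = 67*(8 + (1/2 + 1/2)) = 67*(8 + 1) = 67*9 = 603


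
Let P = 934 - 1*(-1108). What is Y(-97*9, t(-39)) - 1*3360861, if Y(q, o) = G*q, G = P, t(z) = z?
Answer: -5143527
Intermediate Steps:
P = 2042 (P = 934 + 1108 = 2042)
G = 2042
Y(q, o) = 2042*q
Y(-97*9, t(-39)) - 1*3360861 = 2042*(-97*9) - 1*3360861 = 2042*(-873) - 3360861 = -1782666 - 3360861 = -5143527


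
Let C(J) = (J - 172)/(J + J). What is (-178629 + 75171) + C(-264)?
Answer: -13656347/132 ≈ -1.0346e+5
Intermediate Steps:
C(J) = (-172 + J)/(2*J) (C(J) = (-172 + J)/((2*J)) = (-172 + J)*(1/(2*J)) = (-172 + J)/(2*J))
(-178629 + 75171) + C(-264) = (-178629 + 75171) + (½)*(-172 - 264)/(-264) = -103458 + (½)*(-1/264)*(-436) = -103458 + 109/132 = -13656347/132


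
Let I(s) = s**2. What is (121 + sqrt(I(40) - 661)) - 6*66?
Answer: -275 + sqrt(939) ≈ -244.36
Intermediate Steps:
(121 + sqrt(I(40) - 661)) - 6*66 = (121 + sqrt(40**2 - 661)) - 6*66 = (121 + sqrt(1600 - 661)) - 396 = (121 + sqrt(939)) - 396 = -275 + sqrt(939)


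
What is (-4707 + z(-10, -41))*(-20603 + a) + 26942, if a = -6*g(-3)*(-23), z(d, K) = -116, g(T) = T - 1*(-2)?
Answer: 100060785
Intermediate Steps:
g(T) = 2 + T (g(T) = T + 2 = 2 + T)
a = -138 (a = -6*(2 - 3)*(-23) = -6*(-1)*(-23) = 6*(-23) = -138)
(-4707 + z(-10, -41))*(-20603 + a) + 26942 = (-4707 - 116)*(-20603 - 138) + 26942 = -4823*(-20741) + 26942 = 100033843 + 26942 = 100060785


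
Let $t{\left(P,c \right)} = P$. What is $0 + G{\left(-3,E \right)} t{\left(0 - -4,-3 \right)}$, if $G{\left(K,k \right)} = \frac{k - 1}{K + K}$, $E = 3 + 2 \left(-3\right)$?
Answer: $\frac{8}{3} \approx 2.6667$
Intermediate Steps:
$E = -3$ ($E = 3 - 6 = -3$)
$G{\left(K,k \right)} = \frac{-1 + k}{2 K}$
$0 + G{\left(-3,E \right)} t{\left(0 - -4,-3 \right)} = 0 + \frac{-1 - 3}{2 \left(-3\right)} \left(0 - -4\right) = 0 + \frac{1}{2} \left(- \frac{1}{3}\right) \left(-4\right) \left(0 + 4\right) = 0 + \frac{2}{3} \cdot 4 = 0 + \frac{8}{3} = \frac{8}{3}$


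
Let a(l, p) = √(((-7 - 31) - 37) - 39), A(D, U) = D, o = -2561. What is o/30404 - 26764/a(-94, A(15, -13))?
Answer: -2561/30404 + 13382*I*√114/57 ≈ -0.084232 + 2506.7*I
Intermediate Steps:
a(l, p) = I*√114 (a(l, p) = √((-38 - 37) - 39) = √(-75 - 39) = √(-114) = I*√114)
o/30404 - 26764/a(-94, A(15, -13)) = -2561/30404 - 26764*(-I*√114/114) = -2561*1/30404 - (-13382)*I*√114/57 = -2561/30404 + 13382*I*√114/57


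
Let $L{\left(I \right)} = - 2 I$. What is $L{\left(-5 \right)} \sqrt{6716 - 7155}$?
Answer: $10 i \sqrt{439} \approx 209.52 i$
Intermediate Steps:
$L{\left(-5 \right)} \sqrt{6716 - 7155} = \left(-2\right) \left(-5\right) \sqrt{6716 - 7155} = 10 \sqrt{-439} = 10 i \sqrt{439}$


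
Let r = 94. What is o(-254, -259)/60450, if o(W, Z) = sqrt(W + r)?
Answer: 2*I*sqrt(10)/30225 ≈ 0.00020925*I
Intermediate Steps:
o(W, Z) = sqrt(94 + W) (o(W, Z) = sqrt(W + 94) = sqrt(94 + W))
o(-254, -259)/60450 = sqrt(94 - 254)/60450 = sqrt(-160)*(1/60450) = (4*I*sqrt(10))*(1/60450) = 2*I*sqrt(10)/30225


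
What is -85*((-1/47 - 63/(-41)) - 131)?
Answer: 21208945/1927 ≈ 11006.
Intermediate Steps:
-85*((-1/47 - 63/(-41)) - 131) = -85*((-1*1/47 - 63*(-1/41)) - 131) = -85*((-1/47 + 63/41) - 131) = -85*(2920/1927 - 131) = -85*(-249517/1927) = 21208945/1927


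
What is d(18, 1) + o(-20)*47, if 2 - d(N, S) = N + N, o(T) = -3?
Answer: -175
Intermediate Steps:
d(N, S) = 2 - 2*N (d(N, S) = 2 - (N + N) = 2 - 2*N)
d(18, 1) + o(-20)*47 = (2 - 2*18) - 3*47 = (2 - 36) - 141 = -34 - 141 = -175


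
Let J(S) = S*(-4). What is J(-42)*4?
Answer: 672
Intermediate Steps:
J(S) = -4*S
J(-42)*4 = -4*(-42)*4 = 168*4 = 672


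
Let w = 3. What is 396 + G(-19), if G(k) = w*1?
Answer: 399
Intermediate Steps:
G(k) = 3 (G(k) = 3*1 = 3)
396 + G(-19) = 396 + 3 = 399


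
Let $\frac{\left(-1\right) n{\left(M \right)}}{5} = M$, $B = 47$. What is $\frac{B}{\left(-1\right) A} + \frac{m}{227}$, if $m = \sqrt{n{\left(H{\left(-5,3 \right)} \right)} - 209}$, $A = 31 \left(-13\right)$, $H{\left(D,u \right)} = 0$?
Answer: $\frac{47}{403} + \frac{i \sqrt{209}}{227} \approx 0.11663 + 0.063686 i$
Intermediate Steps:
$n{\left(M \right)} = - 5 M$
$A = -403$
$m = i \sqrt{209}$ ($m = \sqrt{\left(-5\right) 0 - 209} = \sqrt{0 - 209} = \sqrt{-209} = i \sqrt{209} \approx 14.457 i$)
$\frac{B}{\left(-1\right) A} + \frac{m}{227} = \frac{47}{\left(-1\right) \left(-403\right)} + \frac{i \sqrt{209}}{227} = \frac{47}{403} + i \sqrt{209} \cdot \frac{1}{227} = 47 \cdot \frac{1}{403} + \frac{i \sqrt{209}}{227} = \frac{47}{403} + \frac{i \sqrt{209}}{227}$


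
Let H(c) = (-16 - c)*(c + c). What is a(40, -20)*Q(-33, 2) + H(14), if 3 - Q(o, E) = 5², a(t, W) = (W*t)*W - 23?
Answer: -352334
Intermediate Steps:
a(t, W) = -23 + t*W² (a(t, W) = t*W² - 23 = -23 + t*W²)
H(c) = 2*c*(-16 - c) (H(c) = (-16 - c)*(2*c) = 2*c*(-16 - c))
Q(o, E) = -22 (Q(o, E) = 3 - 1*5² = 3 - 1*25 = 3 - 25 = -22)
a(40, -20)*Q(-33, 2) + H(14) = (-23 + 40*(-20)²)*(-22) - 2*14*(16 + 14) = (-23 + 40*400)*(-22) - 2*14*30 = (-23 + 16000)*(-22) - 840 = 15977*(-22) - 840 = -351494 - 840 = -352334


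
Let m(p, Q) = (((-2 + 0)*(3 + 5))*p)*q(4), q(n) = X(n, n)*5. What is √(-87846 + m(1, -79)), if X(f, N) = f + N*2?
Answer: 19*I*√246 ≈ 298.0*I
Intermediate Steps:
X(f, N) = f + 2*N
q(n) = 15*n (q(n) = (n + 2*n)*5 = (3*n)*5 = 15*n)
m(p, Q) = -960*p (m(p, Q) = (((-2 + 0)*(3 + 5))*p)*(15*4) = ((-2*8)*p)*60 = -16*p*60 = -960*p)
√(-87846 + m(1, -79)) = √(-87846 - 960*1) = √(-87846 - 960) = √(-88806) = 19*I*√246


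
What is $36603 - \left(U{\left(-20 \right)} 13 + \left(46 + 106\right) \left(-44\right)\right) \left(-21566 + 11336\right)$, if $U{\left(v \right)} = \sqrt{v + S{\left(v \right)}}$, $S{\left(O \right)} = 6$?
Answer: $-68381637 + 132990 i \sqrt{14} \approx -6.8382 \cdot 10^{7} + 4.976 \cdot 10^{5} i$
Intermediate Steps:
$U{\left(v \right)} = \sqrt{6 + v}$ ($U{\left(v \right)} = \sqrt{v + 6} = \sqrt{6 + v}$)
$36603 - \left(U{\left(-20 \right)} 13 + \left(46 + 106\right) \left(-44\right)\right) \left(-21566 + 11336\right) = 36603 - \left(\sqrt{6 - 20} \cdot 13 + \left(46 + 106\right) \left(-44\right)\right) \left(-21566 + 11336\right) = 36603 - \left(\sqrt{-14} \cdot 13 + 152 \left(-44\right)\right) \left(-10230\right) = 36603 - \left(i \sqrt{14} \cdot 13 - 6688\right) \left(-10230\right) = 36603 - \left(13 i \sqrt{14} - 6688\right) \left(-10230\right) = 36603 - \left(-6688 + 13 i \sqrt{14}\right) \left(-10230\right) = 36603 - \left(68418240 - 132990 i \sqrt{14}\right) = -68381637 + 132990 i \sqrt{14}$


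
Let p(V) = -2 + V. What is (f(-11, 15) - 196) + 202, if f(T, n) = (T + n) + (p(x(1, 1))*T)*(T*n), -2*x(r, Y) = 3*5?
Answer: -34465/2 ≈ -17233.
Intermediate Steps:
x(r, Y) = -15/2 (x(r, Y) = -3*5/2 = -½*15 = -15/2)
f(T, n) = T + n - 19*n*T²/2 (f(T, n) = (T + n) + ((-2 - 15/2)*T)*(T*n) = (T + n) + (-19*T/2)*(T*n) = (T + n) - 19*n*T²/2 = T + n - 19*n*T²/2)
(f(-11, 15) - 196) + 202 = ((-11 + 15 - 19/2*15*(-11)²) - 196) + 202 = ((-11 + 15 - 19/2*15*121) - 196) + 202 = ((-11 + 15 - 34485/2) - 196) + 202 = (-34477/2 - 196) + 202 = -34869/2 + 202 = -34465/2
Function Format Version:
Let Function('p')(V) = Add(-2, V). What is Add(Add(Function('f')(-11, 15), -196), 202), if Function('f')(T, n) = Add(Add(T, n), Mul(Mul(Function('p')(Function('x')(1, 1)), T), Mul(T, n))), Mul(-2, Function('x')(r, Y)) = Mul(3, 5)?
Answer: Rational(-34465, 2) ≈ -17233.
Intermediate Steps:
Function('x')(r, Y) = Rational(-15, 2) (Function('x')(r, Y) = Mul(Rational(-1, 2), Mul(3, 5)) = Mul(Rational(-1, 2), 15) = Rational(-15, 2))
Function('f')(T, n) = Add(T, n, Mul(Rational(-19, 2), n, Pow(T, 2))) (Function('f')(T, n) = Add(Add(T, n), Mul(Mul(Add(-2, Rational(-15, 2)), T), Mul(T, n))) = Add(Add(T, n), Mul(Mul(Rational(-19, 2), T), Mul(T, n))) = Add(Add(T, n), Mul(Rational(-19, 2), n, Pow(T, 2))) = Add(T, n, Mul(Rational(-19, 2), n, Pow(T, 2))))
Add(Add(Function('f')(-11, 15), -196), 202) = Add(Add(Add(-11, 15, Mul(Rational(-19, 2), 15, Pow(-11, 2))), -196), 202) = Add(Add(Add(-11, 15, Mul(Rational(-19, 2), 15, 121)), -196), 202) = Add(Add(Add(-11, 15, Rational(-34485, 2)), -196), 202) = Add(Add(Rational(-34477, 2), -196), 202) = Add(Rational(-34869, 2), 202) = Rational(-34465, 2)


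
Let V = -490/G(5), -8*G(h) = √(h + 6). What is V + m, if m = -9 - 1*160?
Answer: -169 + 3920*√11/11 ≈ 1012.9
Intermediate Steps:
G(h) = -√(6 + h)/8 (G(h) = -√(h + 6)/8 = -√(6 + h)/8)
V = 3920*√11/11 (V = -490*(-8/√(6 + 5)) = -490*(-8*√11/11) = -(-3920)*√11/11 = 3920*√11/11 ≈ 1181.9)
m = -169 (m = -9 - 160 = -169)
V + m = 3920*√11/11 - 169 = -169 + 3920*√11/11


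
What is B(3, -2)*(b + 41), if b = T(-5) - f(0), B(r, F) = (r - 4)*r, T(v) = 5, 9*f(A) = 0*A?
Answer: -138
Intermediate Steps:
f(A) = 0 (f(A) = (0*A)/9 = (⅑)*0 = 0)
B(r, F) = r*(-4 + r) (B(r, F) = (-4 + r)*r = r*(-4 + r))
b = 5 (b = 5 - 1*0 = 5 + 0 = 5)
B(3, -2)*(b + 41) = (3*(-4 + 3))*(5 + 41) = (3*(-1))*46 = -3*46 = -138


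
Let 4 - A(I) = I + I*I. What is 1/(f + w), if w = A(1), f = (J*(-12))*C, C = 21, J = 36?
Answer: -1/9070 ≈ -0.00011025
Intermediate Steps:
A(I) = 4 - I - I² (A(I) = 4 - (I + I*I) = 4 - (I + I²) = 4 + (-I - I²) = 4 - I - I²)
f = -9072 (f = (36*(-12))*21 = -432*21 = -9072)
w = 2 (w = 4 - 1*1 - 1*1² = 4 - 1 - 1*1 = 4 - 1 - 1 = 2)
1/(f + w) = 1/(-9072 + 2) = 1/(-9070) = -1/9070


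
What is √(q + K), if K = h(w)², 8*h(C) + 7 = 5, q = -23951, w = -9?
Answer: I*√383215/4 ≈ 154.76*I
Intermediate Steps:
h(C) = -¼ (h(C) = -7/8 + (⅛)*5 = -7/8 + 5/8 = -¼)
K = 1/16 (K = (-¼)² = 1/16 ≈ 0.062500)
√(q + K) = √(-23951 + 1/16) = √(-383215/16) = I*√383215/4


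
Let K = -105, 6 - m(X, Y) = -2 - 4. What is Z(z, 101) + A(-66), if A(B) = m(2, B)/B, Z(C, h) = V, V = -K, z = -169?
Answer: 1153/11 ≈ 104.82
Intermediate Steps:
m(X, Y) = 12 (m(X, Y) = 6 - (-2 - 4) = 6 - 1*(-6) = 6 + 6 = 12)
V = 105 (V = -1*(-105) = 105)
Z(C, h) = 105
A(B) = 12/B
Z(z, 101) + A(-66) = 105 + 12/(-66) = 105 + 12*(-1/66) = 105 - 2/11 = 1153/11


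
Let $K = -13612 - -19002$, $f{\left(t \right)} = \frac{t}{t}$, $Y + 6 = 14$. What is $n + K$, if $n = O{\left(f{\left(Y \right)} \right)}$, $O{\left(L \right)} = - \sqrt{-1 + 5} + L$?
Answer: $5389$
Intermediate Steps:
$Y = 8$ ($Y = -6 + 14 = 8$)
$f{\left(t \right)} = 1$
$O{\left(L \right)} = -2 + L$ ($O{\left(L \right)} = - \sqrt{4} + L = \left(-1\right) 2 + L = -2 + L$)
$n = -1$ ($n = -2 + 1 = -1$)
$K = 5390$ ($K = -13612 + 19002 = 5390$)
$n + K = -1 + 5390 = 5389$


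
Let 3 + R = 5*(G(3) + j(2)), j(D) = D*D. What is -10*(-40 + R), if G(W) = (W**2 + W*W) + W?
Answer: -820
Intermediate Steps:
j(D) = D**2
G(W) = W + 2*W**2 (G(W) = (W**2 + W**2) + W = 2*W**2 + W = W + 2*W**2)
R = 122 (R = -3 + 5*(3*(1 + 2*3) + 2**2) = -3 + 5*(3*(1 + 6) + 4) = -3 + 5*(3*7 + 4) = -3 + 5*(21 + 4) = -3 + 5*25 = -3 + 125 = 122)
-10*(-40 + R) = -10*(-40 + 122) = -10*82 = -820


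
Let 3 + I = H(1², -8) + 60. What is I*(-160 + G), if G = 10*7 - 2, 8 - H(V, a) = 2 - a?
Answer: -5060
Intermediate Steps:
H(V, a) = 6 + a (H(V, a) = 8 - (2 - a) = 8 + (-2 + a) = 6 + a)
G = 68 (G = 70 - 2 = 68)
I = 55 (I = -3 + ((6 - 8) + 60) = -3 + (-2 + 60) = -3 + 58 = 55)
I*(-160 + G) = 55*(-160 + 68) = 55*(-92) = -5060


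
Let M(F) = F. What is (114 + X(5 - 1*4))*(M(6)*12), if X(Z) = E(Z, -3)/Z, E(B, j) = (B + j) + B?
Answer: 8136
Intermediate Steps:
E(B, j) = j + 2*B
X(Z) = (-3 + 2*Z)/Z
(114 + X(5 - 1*4))*(M(6)*12) = (114 + (2 - 3/(5 - 1*4)))*(6*12) = (114 + (2 - 3/(5 - 4)))*72 = (114 + (2 - 3/1))*72 = (114 + (2 - 3*1))*72 = (114 + (2 - 3))*72 = (114 - 1)*72 = 113*72 = 8136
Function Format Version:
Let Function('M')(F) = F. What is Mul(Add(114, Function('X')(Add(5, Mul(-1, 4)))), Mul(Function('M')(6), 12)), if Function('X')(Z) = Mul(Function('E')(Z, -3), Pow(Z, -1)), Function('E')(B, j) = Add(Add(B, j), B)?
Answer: 8136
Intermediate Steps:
Function('E')(B, j) = Add(j, Mul(2, B))
Function('X')(Z) = Mul(Pow(Z, -1), Add(-3, Mul(2, Z))) (Function('X')(Z) = Mul(Add(-3, Mul(2, Z)), Pow(Z, -1)) = Mul(Pow(Z, -1), Add(-3, Mul(2, Z))))
Mul(Add(114, Function('X')(Add(5, Mul(-1, 4)))), Mul(Function('M')(6), 12)) = Mul(Add(114, Add(2, Mul(-3, Pow(Add(5, Mul(-1, 4)), -1)))), Mul(6, 12)) = Mul(Add(114, Add(2, Mul(-3, Pow(Add(5, -4), -1)))), 72) = Mul(Add(114, Add(2, Mul(-3, Pow(1, -1)))), 72) = Mul(Add(114, Add(2, Mul(-3, 1))), 72) = Mul(Add(114, Add(2, -3)), 72) = Mul(Add(114, -1), 72) = Mul(113, 72) = 8136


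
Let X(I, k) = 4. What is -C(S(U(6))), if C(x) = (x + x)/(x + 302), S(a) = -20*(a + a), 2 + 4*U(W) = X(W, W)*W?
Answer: 220/41 ≈ 5.3659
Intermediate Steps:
U(W) = -1/2 + W (U(W) = -1/2 + (4*W)/4 = -1/2 + W)
S(a) = -40*a
C(x) = 2*x/(302 + x) (C(x) = (2*x)/(302 + x) = 2*x/(302 + x))
-C(S(U(6))) = -2*(-40*(-1/2 + 6))/(302 - 40*(-1/2 + 6)) = -2*(-40*11/2)/(302 - 40*11/2) = -2*(-220)/(302 - 220) = -2*(-220)/82 = -1*(-220/41) = 220/41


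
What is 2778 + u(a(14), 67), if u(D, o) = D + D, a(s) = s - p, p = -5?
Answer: 2816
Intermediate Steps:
a(s) = 5 + s (a(s) = s - 1*(-5) = s + 5 = 5 + s)
u(D, o) = 2*D
2778 + u(a(14), 67) = 2778 + 2*(5 + 14) = 2778 + 2*19 = 2778 + 38 = 2816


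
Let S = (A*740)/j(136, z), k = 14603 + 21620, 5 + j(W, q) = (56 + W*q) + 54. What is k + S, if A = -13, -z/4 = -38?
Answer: 752595651/20777 ≈ 36223.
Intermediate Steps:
z = 152 (z = -4*(-38) = 152)
j(W, q) = 105 + W*q (j(W, q) = -5 + ((56 + W*q) + 54) = -5 + (110 + W*q) = 105 + W*q)
k = 36223
S = -9620/20777 (S = (-13*740)/(105 + 136*152) = -9620/(105 + 20672) = -9620/20777 ≈ -0.46301)
k + S = 36223 - 9620/20777 = 752595651/20777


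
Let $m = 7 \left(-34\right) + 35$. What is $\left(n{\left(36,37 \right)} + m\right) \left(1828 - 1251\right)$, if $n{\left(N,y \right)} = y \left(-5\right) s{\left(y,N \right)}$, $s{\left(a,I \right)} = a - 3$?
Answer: $-3746461$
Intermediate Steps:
$s{\left(a,I \right)} = -3 + a$
$n{\left(N,y \right)} = - 5 y \left(-3 + y\right)$ ($n{\left(N,y \right)} = y \left(-5\right) \left(-3 + y\right) = - 5 y \left(-3 + y\right)$)
$m = -203$ ($m = -238 + 35 = -203$)
$\left(n{\left(36,37 \right)} + m\right) \left(1828 - 1251\right) = \left(5 \cdot 37 \left(3 - 37\right) - 203\right) \left(1828 - 1251\right) = \left(5 \cdot 37 \left(3 - 37\right) - 203\right) 577 = \left(5 \cdot 37 \left(-34\right) - 203\right) 577 = \left(-6290 - 203\right) 577 = \left(-6493\right) 577 = -3746461$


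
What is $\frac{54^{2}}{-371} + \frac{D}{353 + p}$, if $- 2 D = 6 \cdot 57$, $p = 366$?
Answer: $- \frac{2160045}{266749} \approx -8.0977$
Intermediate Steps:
$D = -171$ ($D = - \frac{6 \cdot 57}{2} = \left(- \frac{1}{2}\right) 342 = -171$)
$\frac{54^{2}}{-371} + \frac{D}{353 + p} = \frac{54^{2}}{-371} - \frac{171}{353 + 366} = 2916 \left(- \frac{1}{371}\right) - \frac{171}{719} = - \frac{2916}{371} - \frac{171}{719} = - \frac{2160045}{266749}$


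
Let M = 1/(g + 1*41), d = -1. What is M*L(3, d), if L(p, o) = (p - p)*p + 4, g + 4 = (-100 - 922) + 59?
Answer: -2/463 ≈ -0.0043197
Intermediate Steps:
g = -967 (g = -4 + ((-100 - 922) + 59) = -4 + (-1022 + 59) = -4 - 963 = -967)
M = -1/926 (M = 1/(-967 + 1*41) = 1/(-967 + 41) = 1/(-926) = -1/926 ≈ -0.0010799)
L(p, o) = 4 (L(p, o) = 0*p + 4 = 0 + 4 = 4)
M*L(3, d) = -1/926*4 = -2/463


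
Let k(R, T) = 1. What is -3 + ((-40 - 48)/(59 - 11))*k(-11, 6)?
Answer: -29/6 ≈ -4.8333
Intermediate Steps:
-3 + ((-40 - 48)/(59 - 11))*k(-11, 6) = -3 + ((-40 - 48)/(59 - 11))*1 = -3 - 88/48*1 = -3 - 88*1/48*1 = -3 - 11/6*1 = -3 - 11/6 = -29/6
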